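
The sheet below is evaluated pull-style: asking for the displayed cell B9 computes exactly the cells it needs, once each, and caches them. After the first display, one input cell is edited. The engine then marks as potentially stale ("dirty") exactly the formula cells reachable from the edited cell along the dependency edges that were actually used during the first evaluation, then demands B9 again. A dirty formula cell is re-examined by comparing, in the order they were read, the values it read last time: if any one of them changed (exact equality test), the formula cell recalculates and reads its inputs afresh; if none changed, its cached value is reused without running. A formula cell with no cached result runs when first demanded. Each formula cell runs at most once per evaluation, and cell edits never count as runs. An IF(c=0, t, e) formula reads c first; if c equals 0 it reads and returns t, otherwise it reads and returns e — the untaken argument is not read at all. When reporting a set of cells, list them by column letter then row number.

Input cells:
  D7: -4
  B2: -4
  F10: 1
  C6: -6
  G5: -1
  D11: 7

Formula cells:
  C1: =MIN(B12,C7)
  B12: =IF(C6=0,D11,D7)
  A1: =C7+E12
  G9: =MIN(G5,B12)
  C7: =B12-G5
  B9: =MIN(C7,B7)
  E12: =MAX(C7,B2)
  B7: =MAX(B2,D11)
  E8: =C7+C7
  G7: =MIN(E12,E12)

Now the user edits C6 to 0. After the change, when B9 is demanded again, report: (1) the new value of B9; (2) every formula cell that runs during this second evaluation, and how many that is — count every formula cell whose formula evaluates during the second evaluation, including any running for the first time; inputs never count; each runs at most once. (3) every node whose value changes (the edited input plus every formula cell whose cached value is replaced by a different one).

Demanding B9 again yields 7.
3 formula cells run: B9, B12, C7.
The nodes whose values change: B9, B12, C6, C7.

First demand of the output computes:
  B7 = MAX(-4, 7) = 7
  B12 = IF(C6=0: C6=-6 -> else branch D7) = -4
  C7 = -4 - -1 = -3
  B9 = MIN(-3, 7) = -3

After the edit, cleaning proceeds:
  B12: a read changed (C6 -6->0) — executes, giving 7.
  C7: a read changed (B12 -4->7) — executes, giving 8.
  B9: a read changed (C7 -3->8) — executes, giving 7.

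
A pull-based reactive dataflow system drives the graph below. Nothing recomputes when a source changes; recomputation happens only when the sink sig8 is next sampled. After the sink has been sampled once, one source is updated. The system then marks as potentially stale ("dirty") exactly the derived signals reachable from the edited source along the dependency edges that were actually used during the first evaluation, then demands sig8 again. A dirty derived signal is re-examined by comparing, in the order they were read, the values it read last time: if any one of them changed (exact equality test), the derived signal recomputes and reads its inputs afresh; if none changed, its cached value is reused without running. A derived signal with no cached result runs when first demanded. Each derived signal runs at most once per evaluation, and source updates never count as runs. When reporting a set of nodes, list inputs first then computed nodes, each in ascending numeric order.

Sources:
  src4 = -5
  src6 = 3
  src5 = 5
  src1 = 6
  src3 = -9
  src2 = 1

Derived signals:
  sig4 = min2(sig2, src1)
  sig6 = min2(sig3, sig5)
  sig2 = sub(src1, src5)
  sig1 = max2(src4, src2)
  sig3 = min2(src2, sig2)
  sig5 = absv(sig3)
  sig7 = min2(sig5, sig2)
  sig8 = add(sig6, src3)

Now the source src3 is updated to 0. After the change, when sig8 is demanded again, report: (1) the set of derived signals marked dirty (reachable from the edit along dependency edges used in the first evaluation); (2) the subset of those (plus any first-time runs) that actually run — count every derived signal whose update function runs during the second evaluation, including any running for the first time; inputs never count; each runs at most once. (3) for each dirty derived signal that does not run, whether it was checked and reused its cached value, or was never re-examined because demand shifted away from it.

Marked dirty: sig8.
Derived signals that run: sig8 — 1 in total.
Every dirty derived signal ran.

First evaluation (everything demanded from the output):
  sig2 = sub(6, 5) = 1
  sig3 = min2(1, 1) = 1
  sig5 = absv(1) = 1
  sig6 = min2(1, 1) = 1
  sig8 = add(1, -9) = -8

Propagation after the edit:
  sig8: runs — src3 -9->0; result 1.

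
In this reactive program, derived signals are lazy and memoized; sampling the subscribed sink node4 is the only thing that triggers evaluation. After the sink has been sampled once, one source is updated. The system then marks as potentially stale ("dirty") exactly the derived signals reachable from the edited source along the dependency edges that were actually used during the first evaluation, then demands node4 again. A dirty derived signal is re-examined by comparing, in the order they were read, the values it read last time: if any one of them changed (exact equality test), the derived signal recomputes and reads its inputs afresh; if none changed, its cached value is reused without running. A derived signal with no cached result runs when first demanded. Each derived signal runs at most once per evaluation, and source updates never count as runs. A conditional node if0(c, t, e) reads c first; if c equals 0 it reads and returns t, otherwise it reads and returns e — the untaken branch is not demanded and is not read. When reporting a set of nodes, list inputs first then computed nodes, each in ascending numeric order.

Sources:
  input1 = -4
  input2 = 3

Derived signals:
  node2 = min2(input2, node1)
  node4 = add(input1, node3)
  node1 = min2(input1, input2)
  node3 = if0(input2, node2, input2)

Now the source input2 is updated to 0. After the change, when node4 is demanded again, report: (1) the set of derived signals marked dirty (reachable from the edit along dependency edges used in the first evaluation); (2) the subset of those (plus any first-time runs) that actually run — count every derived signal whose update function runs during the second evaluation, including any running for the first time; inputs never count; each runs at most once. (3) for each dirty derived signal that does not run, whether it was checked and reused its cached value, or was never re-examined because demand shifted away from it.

The edit dirties: node3, node4.
4 derived signals run: node1, node2, node3, node4.
No dirty derived signal escaped a run.
Note the branch switch — node1, node2 had no cache and run now for the first time.

First demand of the output computes:
  node3 = if0(input2=3 -> else branch input2) = 3
  node4 = add(-4, 3) = -1

After the edit, cleaning proceeds:
  node1: had never run; runs now, result -4.
  node2: had never run; runs now, result -4.
  node3: a read changed (input2 3->0; input2 3->0) — executes, giving -4.
  node4: a read changed (node3 3->-4) — executes, giving -8.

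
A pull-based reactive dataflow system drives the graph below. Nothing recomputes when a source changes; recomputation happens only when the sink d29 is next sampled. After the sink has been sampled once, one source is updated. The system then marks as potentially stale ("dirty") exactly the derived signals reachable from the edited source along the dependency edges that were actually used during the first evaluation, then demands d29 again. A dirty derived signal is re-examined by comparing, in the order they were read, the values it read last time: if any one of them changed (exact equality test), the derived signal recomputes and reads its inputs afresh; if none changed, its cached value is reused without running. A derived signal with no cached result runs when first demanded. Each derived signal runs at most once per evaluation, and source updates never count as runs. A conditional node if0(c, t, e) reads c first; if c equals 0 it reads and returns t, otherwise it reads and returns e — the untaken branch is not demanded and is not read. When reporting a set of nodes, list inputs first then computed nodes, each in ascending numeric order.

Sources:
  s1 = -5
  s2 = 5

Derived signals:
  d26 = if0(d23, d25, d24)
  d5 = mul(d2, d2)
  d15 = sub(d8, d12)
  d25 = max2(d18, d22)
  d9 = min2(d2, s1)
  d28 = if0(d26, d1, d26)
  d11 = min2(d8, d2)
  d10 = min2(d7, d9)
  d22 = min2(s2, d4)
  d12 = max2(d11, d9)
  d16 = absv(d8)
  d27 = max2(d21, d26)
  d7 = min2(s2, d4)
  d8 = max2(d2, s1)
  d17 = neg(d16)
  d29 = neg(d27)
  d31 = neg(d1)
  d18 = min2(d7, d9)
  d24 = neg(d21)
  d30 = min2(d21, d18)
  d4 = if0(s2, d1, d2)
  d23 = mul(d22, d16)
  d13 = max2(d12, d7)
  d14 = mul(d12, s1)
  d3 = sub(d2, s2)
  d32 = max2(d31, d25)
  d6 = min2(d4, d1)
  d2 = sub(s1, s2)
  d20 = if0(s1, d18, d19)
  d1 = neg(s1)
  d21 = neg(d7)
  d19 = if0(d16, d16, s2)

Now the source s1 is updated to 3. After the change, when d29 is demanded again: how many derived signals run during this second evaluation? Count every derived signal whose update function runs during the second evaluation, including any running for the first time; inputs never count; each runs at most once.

Derived signals that run: d2, d4, d7, d8, d16, d21, d22, d23, d24, d26, d27, d29 — 12 in total.

First evaluation (everything demanded from the output):
  d2 = sub(-5, 5) = -10
  d4 = if0(s2=5 -> else branch d2) = -10
  d7 = min2(5, -10) = -10
  d8 = max2(-10, -5) = -5
  d16 = absv(-5) = 5
  d21 = neg(-10) = 10
  d22 = min2(5, -10) = -10
  d23 = mul(-10, 5) = -50
  d24 = neg(10) = -10
  d26 = if0(d23=-50 -> else branch d24) = -10
  d27 = max2(10, -10) = 10
  d29 = neg(10) = -10

Propagation after the edit:
  d2: runs — s1 -5->3; result -2.
  d4: runs — d2 -10->-2; result -2.
  d7: runs — d4 -10->-2; result -2.
  d8: runs — d2 -10->-2; s1 -5->3; result 3.
  d16: runs — d8 -5->3; result 3.
  d21: runs — d7 -10->-2; result 2.
  d22: runs — d4 -10->-2; result -2.
  d23: runs — d22 -10->-2; d16 5->3; result -6.
  d24: runs — d21 10->2; result -2.
  d26: runs — d23 -50->-6; d24 -10->-2; result -2.
  d27: runs — d21 10->2; d26 -10->-2; result 2.
  d29: runs — d27 10->2; result -2.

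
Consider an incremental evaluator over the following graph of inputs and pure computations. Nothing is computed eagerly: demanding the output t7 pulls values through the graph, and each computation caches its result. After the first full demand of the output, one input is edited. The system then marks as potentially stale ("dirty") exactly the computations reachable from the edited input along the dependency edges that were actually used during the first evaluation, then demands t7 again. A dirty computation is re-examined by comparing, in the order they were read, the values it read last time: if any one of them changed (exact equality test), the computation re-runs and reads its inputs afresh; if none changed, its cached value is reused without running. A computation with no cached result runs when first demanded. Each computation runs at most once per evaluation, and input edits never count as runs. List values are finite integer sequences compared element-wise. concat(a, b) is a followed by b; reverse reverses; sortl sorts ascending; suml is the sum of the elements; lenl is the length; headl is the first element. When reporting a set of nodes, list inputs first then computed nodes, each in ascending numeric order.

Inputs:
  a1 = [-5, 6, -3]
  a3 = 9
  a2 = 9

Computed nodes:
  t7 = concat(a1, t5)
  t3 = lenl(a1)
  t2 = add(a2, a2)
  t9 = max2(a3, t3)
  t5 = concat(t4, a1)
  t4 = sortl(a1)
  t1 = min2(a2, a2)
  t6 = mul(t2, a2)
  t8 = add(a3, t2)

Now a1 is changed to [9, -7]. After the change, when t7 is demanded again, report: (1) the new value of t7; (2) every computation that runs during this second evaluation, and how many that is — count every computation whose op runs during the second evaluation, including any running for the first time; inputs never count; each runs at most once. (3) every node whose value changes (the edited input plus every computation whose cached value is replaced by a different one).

t7 now evaluates to [9, -7, -7, 9, 9, -7].
Run set: t4, t5, t7 (3 run).
Changed values: a1, t4, t5, t7.

Initial pass — values computed on the first demand:
  t4 = sortl([-5, 6, -3]) = [-5, -3, 6]
  t5 = concat([-5, -3, 6], [-5, 6, -3]) = [-5, -3, 6, -5, 6, -3]
  t7 = concat([-5, 6, -3], [-5, -3, 6, -5, 6, -3]) = [-5, 6, -3, -5, -3, 6, -5, 6, -3]

Second demand — change propagation:
  t4: re-runs because a1 [-5, 6, -3]->[9, -7]; new result [-7, 9].
  t5: re-runs because t4 [-5, -3, 6]->[-7, 9]; a1 [-5, 6, -3]->[9, -7]; new result [-7, 9, 9, -7].
  t7: re-runs because a1 [-5, 6, -3]->[9, -7]; t5 [-5, -3, 6, -5, 6, -3]->[-7, 9, 9, -7]; new result [9, -7, -7, 9, 9, -7].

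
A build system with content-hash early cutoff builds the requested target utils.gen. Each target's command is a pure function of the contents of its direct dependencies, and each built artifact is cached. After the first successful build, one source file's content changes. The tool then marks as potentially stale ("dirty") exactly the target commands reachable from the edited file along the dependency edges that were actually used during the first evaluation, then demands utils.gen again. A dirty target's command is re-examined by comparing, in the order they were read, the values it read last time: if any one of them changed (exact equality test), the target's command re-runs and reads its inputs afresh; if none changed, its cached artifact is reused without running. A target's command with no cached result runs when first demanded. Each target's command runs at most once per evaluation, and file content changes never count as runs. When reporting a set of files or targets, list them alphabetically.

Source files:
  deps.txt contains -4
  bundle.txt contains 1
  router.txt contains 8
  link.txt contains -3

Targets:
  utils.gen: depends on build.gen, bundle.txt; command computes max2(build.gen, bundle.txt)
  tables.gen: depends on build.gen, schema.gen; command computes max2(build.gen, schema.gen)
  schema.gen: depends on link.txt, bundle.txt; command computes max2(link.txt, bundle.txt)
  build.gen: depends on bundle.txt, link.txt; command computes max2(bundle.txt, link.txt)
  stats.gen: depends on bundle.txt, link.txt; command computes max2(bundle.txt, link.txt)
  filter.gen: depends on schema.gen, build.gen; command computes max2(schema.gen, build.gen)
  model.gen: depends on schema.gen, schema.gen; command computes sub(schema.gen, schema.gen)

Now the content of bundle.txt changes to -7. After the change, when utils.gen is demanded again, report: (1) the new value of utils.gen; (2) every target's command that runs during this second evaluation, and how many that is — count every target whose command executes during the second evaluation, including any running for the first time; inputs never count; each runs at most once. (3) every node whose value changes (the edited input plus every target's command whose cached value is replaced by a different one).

First evaluation (everything demanded from the output):
  build.gen = max2(1, -3) = 1
  utils.gen = max2(1, 1) = 1

Propagation after the edit:
  build.gen: runs — bundle.txt 1->-7; result -3.
  utils.gen: runs — build.gen 1->-3; bundle.txt 1->-7; result -3.

New value of utils.gen: -3.
Target commands that run: build.gen, utils.gen — 2 in total.
Values that change: build.gen, bundle.txt, utils.gen.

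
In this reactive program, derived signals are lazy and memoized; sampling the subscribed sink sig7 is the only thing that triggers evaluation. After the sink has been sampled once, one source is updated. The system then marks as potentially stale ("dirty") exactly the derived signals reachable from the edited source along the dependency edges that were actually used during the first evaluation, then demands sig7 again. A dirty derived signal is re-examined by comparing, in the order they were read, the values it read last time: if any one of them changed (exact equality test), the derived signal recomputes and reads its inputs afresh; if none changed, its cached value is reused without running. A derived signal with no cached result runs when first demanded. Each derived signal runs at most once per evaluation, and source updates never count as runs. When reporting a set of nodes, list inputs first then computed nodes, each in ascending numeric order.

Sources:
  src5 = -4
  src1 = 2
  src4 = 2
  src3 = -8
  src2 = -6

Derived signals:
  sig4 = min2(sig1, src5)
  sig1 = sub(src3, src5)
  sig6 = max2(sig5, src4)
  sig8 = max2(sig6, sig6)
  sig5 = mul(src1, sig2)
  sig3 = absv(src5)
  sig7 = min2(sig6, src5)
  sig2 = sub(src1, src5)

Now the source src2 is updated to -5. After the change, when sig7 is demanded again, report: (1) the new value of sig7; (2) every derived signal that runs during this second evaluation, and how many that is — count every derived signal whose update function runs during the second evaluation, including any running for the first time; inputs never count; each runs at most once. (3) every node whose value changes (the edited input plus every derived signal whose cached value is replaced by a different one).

First demand of the output computes:
  sig2 = sub(2, -4) = 6
  sig5 = mul(2, 6) = 12
  sig6 = max2(12, 2) = 12
  sig7 = min2(12, -4) = -4

After the edit, cleaning proceeds:
  no node depends on src2 at all; the second demand re-runs nothing.

Note the shortcut — nothing in the graph depends on src2 at all, so no recomputation happens.

Demanding sig7 again yields -4.
0 derived signals run: none.
The nodes whose values change: src2.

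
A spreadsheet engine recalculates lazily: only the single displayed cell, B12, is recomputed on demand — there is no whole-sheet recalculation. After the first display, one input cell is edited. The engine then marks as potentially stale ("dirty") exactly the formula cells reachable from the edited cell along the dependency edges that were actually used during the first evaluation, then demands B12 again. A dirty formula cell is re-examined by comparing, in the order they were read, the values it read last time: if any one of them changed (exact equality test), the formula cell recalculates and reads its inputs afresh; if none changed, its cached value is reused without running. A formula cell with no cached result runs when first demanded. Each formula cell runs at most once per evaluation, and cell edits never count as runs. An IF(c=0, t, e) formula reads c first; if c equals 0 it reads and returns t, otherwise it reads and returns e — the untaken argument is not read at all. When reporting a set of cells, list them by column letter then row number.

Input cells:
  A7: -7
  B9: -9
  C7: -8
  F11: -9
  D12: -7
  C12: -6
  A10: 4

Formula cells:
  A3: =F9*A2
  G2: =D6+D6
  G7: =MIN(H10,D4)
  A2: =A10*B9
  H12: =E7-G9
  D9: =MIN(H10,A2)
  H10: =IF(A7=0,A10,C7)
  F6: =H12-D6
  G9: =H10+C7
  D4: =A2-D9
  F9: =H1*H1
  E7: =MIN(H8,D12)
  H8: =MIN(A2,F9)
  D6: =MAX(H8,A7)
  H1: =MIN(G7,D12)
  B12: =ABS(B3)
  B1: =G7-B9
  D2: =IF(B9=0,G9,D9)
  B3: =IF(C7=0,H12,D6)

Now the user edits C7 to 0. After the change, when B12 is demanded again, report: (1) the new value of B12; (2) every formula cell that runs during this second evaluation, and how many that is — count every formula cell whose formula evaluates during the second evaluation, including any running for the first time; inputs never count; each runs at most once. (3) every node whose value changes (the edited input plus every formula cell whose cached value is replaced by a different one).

First evaluation (everything demanded from the output):
  A2 = 4 * -9 = -36
  H10 = IF(A7=0: A7=-7 -> else branch C7) = -8
  D9 = MIN(-8, -36) = -36
  D4 = -36 - -36 = 0
  G7 = MIN(-8, 0) = -8
  H1 = MIN(-8, -7) = -8
  F9 = -8 * -8 = 64
  H8 = MIN(-36, 64) = -36
  D6 = MAX(-36, -7) = -7
  B3 = IF(C7=0: C7=-8 -> else branch D6) = -7
  B12 = ABS(-7) = 7

Propagation after the edit:
  H10: runs — C7 -8->0; result 0.
  D9: runs — H10 -8->0; result -36 (same value as before).
  D4: checked — values it read are unchanged (A2 unchanged, D9 unchanged); reused cached 0 without running.
  G7: runs — H10 -8->0; result 0.
  G9: demanded for the first time — runs, produces 0.
  H1: runs — G7 -8->0; result -7.
  F9: runs — H1 -8->-7; H1 -8->-7; result 49.
  H8: runs — F9 64->49; result -36 (same value as before).
  D6: marked dirty but never re-examined — demand shifted away from it.
  E7: demanded for the first time — runs, produces -36.
  H12: demanded for the first time — runs, produces -36.
  B3: runs — C7 -8->0; result -36.
  B12: runs — B3 -7->-36; result 36.

Key observation: a condition flipped, so demand moved to the other branch — D6 is never re-examined.

New value of B12: 36.
Formula cells that run: B3, B12, D9, E7, F9, G7, G9, H1, H8, H10, H12 — 11 in total.
Values that change: B3, B12, C7, F9, G7, H1, H10.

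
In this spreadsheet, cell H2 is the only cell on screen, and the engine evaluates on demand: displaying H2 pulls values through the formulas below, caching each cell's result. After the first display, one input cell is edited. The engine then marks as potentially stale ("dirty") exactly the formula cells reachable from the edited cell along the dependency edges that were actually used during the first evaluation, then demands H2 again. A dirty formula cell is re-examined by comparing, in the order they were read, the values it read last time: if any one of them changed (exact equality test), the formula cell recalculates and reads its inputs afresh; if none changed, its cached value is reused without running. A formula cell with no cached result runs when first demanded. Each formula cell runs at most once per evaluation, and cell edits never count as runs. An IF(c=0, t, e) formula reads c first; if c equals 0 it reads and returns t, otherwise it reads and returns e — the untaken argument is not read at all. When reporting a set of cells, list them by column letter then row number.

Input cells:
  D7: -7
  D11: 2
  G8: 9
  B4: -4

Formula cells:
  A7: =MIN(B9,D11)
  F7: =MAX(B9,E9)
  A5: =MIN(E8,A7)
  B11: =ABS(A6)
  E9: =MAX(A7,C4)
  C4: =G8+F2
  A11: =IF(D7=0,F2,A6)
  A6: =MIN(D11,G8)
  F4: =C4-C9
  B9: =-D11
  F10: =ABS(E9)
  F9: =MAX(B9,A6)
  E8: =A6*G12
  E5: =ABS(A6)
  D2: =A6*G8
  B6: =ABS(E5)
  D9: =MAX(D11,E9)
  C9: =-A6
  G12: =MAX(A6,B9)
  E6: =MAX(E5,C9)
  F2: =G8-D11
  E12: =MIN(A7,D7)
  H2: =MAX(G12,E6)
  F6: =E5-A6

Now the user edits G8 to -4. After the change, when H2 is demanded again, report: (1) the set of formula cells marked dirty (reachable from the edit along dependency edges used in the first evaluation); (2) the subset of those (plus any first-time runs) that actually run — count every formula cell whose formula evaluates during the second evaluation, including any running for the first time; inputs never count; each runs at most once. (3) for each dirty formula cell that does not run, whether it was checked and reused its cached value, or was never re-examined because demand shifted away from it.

Dirty set: A6, C9, E5, E6, G12, H2.
Run set: A6, C9, E5, E6, G12, H2 (6 run).
All dirty formula cells ended up running.

Initial pass — values computed on the first demand:
  A6 = MIN(2, 9) = 2
  B9 = -(2) = -2
  C9 = -(2) = -2
  E5 = ABS(2) = 2
  E6 = MAX(2, -2) = 2
  G12 = MAX(2, -2) = 2
  H2 = MAX(2, 2) = 2

Second demand — change propagation:
  A6: re-runs because G8 9->-4; new result -4.
  C9: re-runs because A6 2->-4; new result 4.
  E5: re-runs because A6 2->-4; new result 4.
  E6: re-runs because E5 2->4; C9 -2->4; new result 4.
  G12: re-runs because A6 2->-4; new result -2.
  H2: re-runs because G12 2->-2; E6 2->4; new result 4.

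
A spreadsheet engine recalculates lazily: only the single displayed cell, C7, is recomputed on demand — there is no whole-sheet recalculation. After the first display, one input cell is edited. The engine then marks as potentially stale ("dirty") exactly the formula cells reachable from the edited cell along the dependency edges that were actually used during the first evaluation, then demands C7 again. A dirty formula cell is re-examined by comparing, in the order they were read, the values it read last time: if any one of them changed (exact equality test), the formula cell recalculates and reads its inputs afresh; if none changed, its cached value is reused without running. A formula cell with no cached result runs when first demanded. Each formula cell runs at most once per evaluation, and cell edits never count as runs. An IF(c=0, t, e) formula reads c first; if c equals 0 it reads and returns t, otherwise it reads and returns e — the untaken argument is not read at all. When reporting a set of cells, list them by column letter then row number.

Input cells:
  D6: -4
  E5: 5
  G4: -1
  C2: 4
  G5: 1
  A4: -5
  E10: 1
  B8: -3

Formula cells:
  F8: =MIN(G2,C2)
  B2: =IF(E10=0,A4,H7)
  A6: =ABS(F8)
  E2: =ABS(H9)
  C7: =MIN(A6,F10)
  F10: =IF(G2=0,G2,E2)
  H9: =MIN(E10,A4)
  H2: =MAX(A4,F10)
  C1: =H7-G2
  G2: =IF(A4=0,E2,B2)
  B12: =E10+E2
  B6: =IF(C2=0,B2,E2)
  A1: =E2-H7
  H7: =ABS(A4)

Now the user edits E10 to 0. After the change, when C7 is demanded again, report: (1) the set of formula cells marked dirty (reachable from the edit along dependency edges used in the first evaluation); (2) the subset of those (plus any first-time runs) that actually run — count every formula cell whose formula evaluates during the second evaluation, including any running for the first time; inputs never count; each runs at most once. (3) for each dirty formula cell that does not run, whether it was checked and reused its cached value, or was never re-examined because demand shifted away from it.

Marked dirty: A6, B2, C7, E2, F8, F10, G2, H9.
Formula cells that run: A6, B2, C7, F8, F10, G2, H9 — 7 in total.
Checked but reused from cache: E2.
Key observation: the cutoff stops propagation at E2 — its inputs' values are unchanged, so it reuses its cache.

First evaluation (everything demanded from the output):
  H7 = ABS(-5) = 5
  B2 = IF(E10=0: E10=1 -> else branch H7) = 5
  H9 = MIN(1, -5) = -5
  E2 = ABS(-5) = 5
  G2 = IF(A4=0: A4=-5 -> else branch B2) = 5
  F8 = MIN(5, 4) = 4
  A6 = ABS(4) = 4
  F10 = IF(G2=0: G2=5 -> else branch E2) = 5
  C7 = MIN(4, 5) = 4

Propagation after the edit:
  B2: runs — E10 1->0; result -5.
  H9: runs — E10 1->0; result -5 (same value as before).
  E2: checked — values it read are unchanged (H9 unchanged); reused cached 5 without running.
  G2: runs — B2 5->-5; result -5.
  F8: runs — G2 5->-5; result -5.
  A6: runs — F8 4->-5; result 5.
  F10: runs — G2 5->-5; result 5 (same value as before).
  C7: runs — A6 4->5; result 5.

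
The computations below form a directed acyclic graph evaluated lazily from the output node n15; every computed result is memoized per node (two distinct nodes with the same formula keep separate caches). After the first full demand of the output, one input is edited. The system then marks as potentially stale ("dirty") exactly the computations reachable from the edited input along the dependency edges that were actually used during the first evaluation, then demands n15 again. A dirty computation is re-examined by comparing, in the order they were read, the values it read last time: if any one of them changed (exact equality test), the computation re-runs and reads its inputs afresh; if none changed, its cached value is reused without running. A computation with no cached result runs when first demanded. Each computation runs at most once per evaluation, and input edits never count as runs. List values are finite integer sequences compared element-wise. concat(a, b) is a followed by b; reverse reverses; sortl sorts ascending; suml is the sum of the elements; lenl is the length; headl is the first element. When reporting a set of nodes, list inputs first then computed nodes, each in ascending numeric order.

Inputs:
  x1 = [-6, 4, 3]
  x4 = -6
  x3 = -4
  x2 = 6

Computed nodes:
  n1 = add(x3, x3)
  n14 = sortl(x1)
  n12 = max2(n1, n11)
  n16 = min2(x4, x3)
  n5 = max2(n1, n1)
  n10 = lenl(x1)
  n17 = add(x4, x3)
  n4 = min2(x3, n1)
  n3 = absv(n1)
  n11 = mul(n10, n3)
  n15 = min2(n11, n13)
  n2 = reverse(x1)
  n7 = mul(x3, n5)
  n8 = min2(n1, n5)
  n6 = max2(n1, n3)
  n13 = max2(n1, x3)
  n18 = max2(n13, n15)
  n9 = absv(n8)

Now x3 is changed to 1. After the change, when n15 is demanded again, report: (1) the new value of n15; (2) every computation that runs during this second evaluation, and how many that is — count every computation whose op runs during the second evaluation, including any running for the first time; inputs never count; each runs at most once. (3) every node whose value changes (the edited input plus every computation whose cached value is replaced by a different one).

Demanding n15 again yields 2.
5 computations run: n1, n3, n11, n13, n15.
The nodes whose values change: x3, n1, n3, n11, n13, n15.

First demand of the output computes:
  n1 = add(-4, -4) = -8
  n3 = absv(-8) = 8
  n10 = lenl([-6, 4, 3]) = 3
  n11 = mul(3, 8) = 24
  n13 = max2(-8, -4) = -4
  n15 = min2(24, -4) = -4

After the edit, cleaning proceeds:
  n1: a read changed (x3 -4->1; x3 -4->1) — executes, giving 2.
  n3: a read changed (n1 -8->2) — executes, giving 2.
  n11: a read changed (n3 8->2) — executes, giving 6.
  n13: a read changed (n1 -8->2; x3 -4->1) — executes, giving 2.
  n15: a read changed (n11 24->6; n13 -4->2) — executes, giving 2.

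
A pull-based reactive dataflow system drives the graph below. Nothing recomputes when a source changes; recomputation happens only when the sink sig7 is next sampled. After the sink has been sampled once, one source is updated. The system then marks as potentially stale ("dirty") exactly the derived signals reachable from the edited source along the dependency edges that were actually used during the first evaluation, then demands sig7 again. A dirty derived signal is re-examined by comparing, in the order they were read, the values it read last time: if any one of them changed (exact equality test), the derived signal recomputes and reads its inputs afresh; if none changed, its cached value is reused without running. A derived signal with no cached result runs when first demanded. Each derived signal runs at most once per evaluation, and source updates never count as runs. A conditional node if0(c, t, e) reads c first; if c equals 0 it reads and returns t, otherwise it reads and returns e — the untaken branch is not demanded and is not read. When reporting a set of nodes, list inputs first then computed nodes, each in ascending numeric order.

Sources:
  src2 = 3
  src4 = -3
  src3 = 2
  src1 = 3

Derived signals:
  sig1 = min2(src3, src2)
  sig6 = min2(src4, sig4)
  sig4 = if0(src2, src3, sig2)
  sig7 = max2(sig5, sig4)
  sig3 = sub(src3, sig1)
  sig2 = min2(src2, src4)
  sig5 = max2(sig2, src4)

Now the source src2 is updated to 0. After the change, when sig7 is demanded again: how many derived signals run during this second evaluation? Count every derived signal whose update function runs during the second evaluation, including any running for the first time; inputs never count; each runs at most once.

Derived signals that run: sig2, sig4, sig7 — 3 in total.
Key observation: the cutoff stops propagation at sig5 — its inputs' values are unchanged, so it reuses its cache.

First evaluation (everything demanded from the output):
  sig2 = min2(3, -3) = -3
  sig4 = if0(src2=3 -> else branch sig2) = -3
  sig5 = max2(-3, -3) = -3
  sig7 = max2(-3, -3) = -3

Propagation after the edit:
  sig2: runs — src2 3->0; result -3 (same value as before).
  sig4: runs — src2 3->0; result 2.
  sig5: checked — values it read are unchanged (sig2 unchanged, src4 unchanged); reused cached -3 without running.
  sig7: runs — sig4 -3->2; result 2.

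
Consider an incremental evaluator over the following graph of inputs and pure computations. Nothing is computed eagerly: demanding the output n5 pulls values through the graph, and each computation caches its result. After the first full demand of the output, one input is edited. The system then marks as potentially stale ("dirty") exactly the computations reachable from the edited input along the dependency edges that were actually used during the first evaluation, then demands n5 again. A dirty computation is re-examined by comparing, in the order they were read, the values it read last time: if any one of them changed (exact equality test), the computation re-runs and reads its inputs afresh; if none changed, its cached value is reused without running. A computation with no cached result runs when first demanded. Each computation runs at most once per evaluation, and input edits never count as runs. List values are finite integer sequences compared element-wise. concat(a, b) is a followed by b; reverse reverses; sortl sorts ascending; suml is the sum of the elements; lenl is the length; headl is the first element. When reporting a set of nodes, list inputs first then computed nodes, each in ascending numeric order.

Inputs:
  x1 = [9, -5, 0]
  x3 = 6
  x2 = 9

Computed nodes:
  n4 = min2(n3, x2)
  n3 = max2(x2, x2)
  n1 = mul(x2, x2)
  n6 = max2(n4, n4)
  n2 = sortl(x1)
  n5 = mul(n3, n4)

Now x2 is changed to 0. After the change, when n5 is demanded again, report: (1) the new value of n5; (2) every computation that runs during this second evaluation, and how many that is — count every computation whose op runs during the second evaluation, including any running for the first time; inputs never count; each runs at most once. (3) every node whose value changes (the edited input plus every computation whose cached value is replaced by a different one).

Initial pass — values computed on the first demand:
  n3 = max2(9, 9) = 9
  n4 = min2(9, 9) = 9
  n5 = mul(9, 9) = 81

Second demand — change propagation:
  n3: re-runs because x2 9->0; x2 9->0; new result 0.
  n4: re-runs because n3 9->0; x2 9->0; new result 0.
  n5: re-runs because n3 9->0; n4 9->0; new result 0.

n5 now evaluates to 0.
Run set: n3, n4, n5 (3 run).
Changed values: x2, n3, n4, n5.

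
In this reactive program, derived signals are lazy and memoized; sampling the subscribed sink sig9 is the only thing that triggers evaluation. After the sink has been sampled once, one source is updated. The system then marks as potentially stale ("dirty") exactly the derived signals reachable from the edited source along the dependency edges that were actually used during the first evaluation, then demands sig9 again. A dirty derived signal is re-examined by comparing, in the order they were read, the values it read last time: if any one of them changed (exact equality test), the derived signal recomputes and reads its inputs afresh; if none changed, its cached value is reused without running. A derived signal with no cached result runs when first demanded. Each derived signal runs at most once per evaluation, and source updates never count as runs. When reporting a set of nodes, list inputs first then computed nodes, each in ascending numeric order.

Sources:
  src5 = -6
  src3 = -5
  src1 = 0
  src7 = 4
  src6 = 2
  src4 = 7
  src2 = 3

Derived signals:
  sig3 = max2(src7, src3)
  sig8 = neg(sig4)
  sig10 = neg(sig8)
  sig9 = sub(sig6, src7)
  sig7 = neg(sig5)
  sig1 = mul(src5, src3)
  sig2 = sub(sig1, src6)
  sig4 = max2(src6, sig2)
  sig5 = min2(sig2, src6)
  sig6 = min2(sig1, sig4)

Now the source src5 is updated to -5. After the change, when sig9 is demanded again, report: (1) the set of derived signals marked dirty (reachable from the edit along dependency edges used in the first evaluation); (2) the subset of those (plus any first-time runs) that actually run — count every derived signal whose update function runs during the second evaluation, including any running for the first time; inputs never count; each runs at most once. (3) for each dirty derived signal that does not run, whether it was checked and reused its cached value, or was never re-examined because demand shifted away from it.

First demand of the output computes:
  sig1 = mul(-6, -5) = 30
  sig2 = sub(30, 2) = 28
  sig4 = max2(2, 28) = 28
  sig6 = min2(30, 28) = 28
  sig9 = sub(28, 4) = 24

After the edit, cleaning proceeds:
  sig1: a read changed (src5 -6->-5) — executes, giving 25.
  sig2: a read changed (sig1 30->25) — executes, giving 23.
  sig4: a read changed (sig2 28->23) — executes, giving 23.
  sig6: a read changed (sig1 30->25; sig4 28->23) — executes, giving 23.
  sig9: a read changed (sig6 28->23) — executes, giving 19.

The edit dirties: sig1, sig2, sig4, sig6, sig9.
5 derived signals run: sig1, sig2, sig4, sig6, sig9.
No dirty derived signal escaped a run.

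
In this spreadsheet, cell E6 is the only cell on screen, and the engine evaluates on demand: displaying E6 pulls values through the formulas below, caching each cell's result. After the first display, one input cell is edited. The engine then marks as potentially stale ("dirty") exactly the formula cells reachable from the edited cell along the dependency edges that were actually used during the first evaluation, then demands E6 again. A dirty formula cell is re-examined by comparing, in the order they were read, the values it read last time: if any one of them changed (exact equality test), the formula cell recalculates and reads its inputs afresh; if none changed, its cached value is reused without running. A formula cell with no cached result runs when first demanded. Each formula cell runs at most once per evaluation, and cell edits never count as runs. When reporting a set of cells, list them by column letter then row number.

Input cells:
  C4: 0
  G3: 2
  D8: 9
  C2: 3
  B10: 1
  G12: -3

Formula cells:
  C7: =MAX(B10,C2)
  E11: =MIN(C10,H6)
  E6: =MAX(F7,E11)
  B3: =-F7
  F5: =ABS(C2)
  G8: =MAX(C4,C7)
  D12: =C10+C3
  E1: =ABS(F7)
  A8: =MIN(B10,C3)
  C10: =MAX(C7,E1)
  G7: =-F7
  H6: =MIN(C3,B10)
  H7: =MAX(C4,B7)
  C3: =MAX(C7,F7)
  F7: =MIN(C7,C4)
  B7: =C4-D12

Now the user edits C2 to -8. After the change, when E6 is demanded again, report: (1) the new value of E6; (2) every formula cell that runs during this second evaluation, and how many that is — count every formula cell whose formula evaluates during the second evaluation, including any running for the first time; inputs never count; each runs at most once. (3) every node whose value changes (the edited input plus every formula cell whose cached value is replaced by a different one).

Initial pass — values computed on the first demand:
  C7 = MAX(1, 3) = 3
  F7 = MIN(3, 0) = 0
  C3 = MAX(3, 0) = 3
  E1 = ABS(0) = 0
  C10 = MAX(3, 0) = 3
  H6 = MIN(3, 1) = 1
  E11 = MIN(3, 1) = 1
  E6 = MAX(0, 1) = 1

Second demand — change propagation:
  C7: re-runs because C2 3->-8; new result 1.
  F7: re-runs because C7 3->1; new result 0 (unchanged).
  C3: re-runs because C7 3->1; new result 1.
  E1: re-examined; everything it read last time is the same (F7 unchanged) — cache 0 kept, no run.
  C10: re-runs because C7 3->1; new result 1.
  H6: re-runs because C3 3->1; new result 1 (unchanged).
  E11: re-runs because C10 3->1; new result 1 (unchanged).
  E6: re-examined; everything it read last time is the same (F7 unchanged, E11 unchanged) — cache 1 kept, no run.

The important point: at E1 every value read last time is unchanged, so the dirty flag clears without a run.

E6 now evaluates to 1.
Run set: C3, C7, C10, E11, F7, H6 (6 run).
Changed values: C2, C3, C7, C10.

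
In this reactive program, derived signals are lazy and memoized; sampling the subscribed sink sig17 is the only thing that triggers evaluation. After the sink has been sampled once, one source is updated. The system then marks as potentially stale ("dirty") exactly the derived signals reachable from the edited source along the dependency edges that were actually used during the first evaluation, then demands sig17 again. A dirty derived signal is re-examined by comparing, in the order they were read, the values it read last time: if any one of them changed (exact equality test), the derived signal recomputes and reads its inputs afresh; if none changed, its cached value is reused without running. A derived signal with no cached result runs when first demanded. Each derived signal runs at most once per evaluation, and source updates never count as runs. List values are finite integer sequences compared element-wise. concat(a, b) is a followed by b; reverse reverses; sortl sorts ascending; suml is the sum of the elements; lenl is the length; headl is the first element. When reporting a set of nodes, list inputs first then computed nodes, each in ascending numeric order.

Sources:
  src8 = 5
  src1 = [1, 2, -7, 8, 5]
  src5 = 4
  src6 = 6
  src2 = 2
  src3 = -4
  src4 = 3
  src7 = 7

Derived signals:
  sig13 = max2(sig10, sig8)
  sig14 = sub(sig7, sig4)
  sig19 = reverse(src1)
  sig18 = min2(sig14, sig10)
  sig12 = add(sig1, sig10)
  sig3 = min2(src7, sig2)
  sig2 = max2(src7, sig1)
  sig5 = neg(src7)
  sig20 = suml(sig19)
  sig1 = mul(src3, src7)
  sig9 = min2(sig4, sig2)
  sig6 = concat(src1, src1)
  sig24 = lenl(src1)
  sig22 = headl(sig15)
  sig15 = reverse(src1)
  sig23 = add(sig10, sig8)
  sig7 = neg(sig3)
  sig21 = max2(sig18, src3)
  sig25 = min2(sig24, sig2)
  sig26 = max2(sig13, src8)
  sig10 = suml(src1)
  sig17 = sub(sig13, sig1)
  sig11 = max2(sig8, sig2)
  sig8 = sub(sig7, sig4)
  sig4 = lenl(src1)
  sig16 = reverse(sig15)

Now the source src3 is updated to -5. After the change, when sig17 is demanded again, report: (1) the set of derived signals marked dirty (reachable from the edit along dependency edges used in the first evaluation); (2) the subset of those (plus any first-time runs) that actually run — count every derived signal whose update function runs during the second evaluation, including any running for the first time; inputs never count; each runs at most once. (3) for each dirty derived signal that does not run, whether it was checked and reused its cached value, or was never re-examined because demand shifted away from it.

The edit dirties: sig1, sig2, sig3, sig7, sig8, sig13, sig17.
3 derived signals run: sig1, sig2, sig17.
Cache hits after checking: sig3, sig7, sig8, sig13.
Note where the cutoff bites: sig3 is checked, finds nothing changed, and keeps its cache.

First demand of the output computes:
  sig1 = mul(-4, 7) = -28
  sig2 = max2(7, -28) = 7
  sig3 = min2(7, 7) = 7
  sig4 = lenl([1, 2, -7, 8, 5]) = 5
  sig7 = neg(7) = -7
  sig8 = sub(-7, 5) = -12
  sig10 = suml([1, 2, -7, 8, 5]) = 9
  sig13 = max2(9, -12) = 9
  sig17 = sub(9, -28) = 37

After the edit, cleaning proceeds:
  sig1: a read changed (src3 -4->-5) — executes, giving -35.
  sig2: a read changed (sig1 -28->-35) — executes, giving 7 — identical to its old value.
  sig3: dirty, but its reads are unchanged (src7 unchanged, sig2 unchanged); cached 7 stands.
  sig7: dirty, but its reads are unchanged (sig3 unchanged); cached -7 stands.
  sig8: dirty, but its reads are unchanged (sig7 unchanged, sig4 unchanged); cached -12 stands.
  sig13: dirty, but its reads are unchanged (sig10 unchanged, sig8 unchanged); cached 9 stands.
  sig17: a read changed (sig1 -28->-35) — executes, giving 44.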